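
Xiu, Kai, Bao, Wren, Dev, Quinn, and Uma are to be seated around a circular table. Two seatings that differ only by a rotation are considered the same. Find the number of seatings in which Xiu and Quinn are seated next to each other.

Treat {Xiu, Quinn} as one unit (2 internal orders) and seat the resulting 6 units around the table: (5)! circular arrangements.
So 2 × (5)! = 2 × 120 = 240.

240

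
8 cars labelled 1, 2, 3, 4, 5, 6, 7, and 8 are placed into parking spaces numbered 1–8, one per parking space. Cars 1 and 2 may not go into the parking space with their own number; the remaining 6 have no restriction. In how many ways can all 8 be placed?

30960

Let Aᵢ (for i ∈ {1, 2}) be the placements that put car i in its forbidden parking space. Any j of these fix j positions, leaving (8−j)! ways to fill the rest, and there are C(2,j) ways to pick which j.
By inclusion–exclusion, the number of valid placements is Σ_{j=0}^{2} (−1)^j C(2,j)·(8−j)!.
Computing: 40320 − 10080 + 720 = 30960.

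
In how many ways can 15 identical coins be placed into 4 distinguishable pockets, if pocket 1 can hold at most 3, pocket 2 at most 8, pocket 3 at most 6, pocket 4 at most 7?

By stars and bars, unrestricted non-negative solutions to x_1+…+x_4 = 15 number C(15+3,3) = 816.
Subtract solutions that violate a single cap (substitute x_i' = x_i − (cap_i+1)): x_1 ≥ 4 gives C(14,3) = 364; x_2 ≥ 9 gives C(9,3) = 84; x_3 ≥ 7 gives C(11,3) = 165; x_4 ≥ 8 gives C(10,3) = 120. Together 733.
Add back pairs where two caps are both exceeded: 10 + 35 + 20 + 0 + 0 + 1 = 66.
By inclusion–exclusion the count is 816 − 733 + 66 = 149.

149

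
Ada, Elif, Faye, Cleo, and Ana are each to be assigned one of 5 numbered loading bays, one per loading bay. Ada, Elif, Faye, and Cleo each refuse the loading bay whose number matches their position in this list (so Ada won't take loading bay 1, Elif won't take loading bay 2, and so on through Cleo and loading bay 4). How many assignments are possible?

Let Aᵢ (for 1 ≤ i ≤ 4) be the placements that put person i in their forbidden loading bay. Any j of these fix j positions, leaving (5−j)! ways to fill the rest, and there are C(4,j) ways to pick which j.
By inclusion–exclusion, the number of valid placements is Σ_{j=0}^{4} (−1)^j C(4,j)·(5−j)!.
Computing: 120 − 96 + 36 − 8 + 1 = 53.

53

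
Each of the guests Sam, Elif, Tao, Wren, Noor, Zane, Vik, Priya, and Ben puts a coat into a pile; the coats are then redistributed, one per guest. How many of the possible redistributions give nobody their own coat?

This is the derangement count D_9: permutations of 9 items with no fixed point.
By inclusion–exclusion this is Σ_{j=0}^{9} (−1)^j C(9,j)·(9−j)!.
Computing: 362880 − 362880 + 181440 − 60480 + 15120 − 3024 + 504 − 72 + 9 − 1 = 133496.

133496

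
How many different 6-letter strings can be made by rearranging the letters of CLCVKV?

180

Letter multiplicities in CLCVKV: C×2, K×1, L×1, V×2.
The number of distinct arrangements is 6!/(2!·2!) = 720/4 = 180.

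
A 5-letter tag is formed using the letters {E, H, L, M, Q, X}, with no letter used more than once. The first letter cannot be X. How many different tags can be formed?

600

The first letter has 6−1 = 5 choices (anything except X).
The remaining 4 letters are filled from the other 5 symbols without repetition: 5 × 4 × 3 × 2 = 120.
Total: 5 × 120 = 600.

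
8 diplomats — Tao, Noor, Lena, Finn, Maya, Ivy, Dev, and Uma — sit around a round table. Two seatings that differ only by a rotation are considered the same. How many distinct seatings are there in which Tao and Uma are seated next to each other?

1440

Treat {Tao, Uma} as one unit (2 internal orders) and seat the resulting 7 units around the table: (6)! circular arrangements.
So 2 × (6)! = 2 × 720 = 1440.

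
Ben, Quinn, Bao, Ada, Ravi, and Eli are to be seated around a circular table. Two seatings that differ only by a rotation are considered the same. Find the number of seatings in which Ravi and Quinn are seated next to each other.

Glue Ravi and Quinn into a block (2 internal orders). Seating 5 units around a circle gives (4)! arrangements.
So 2 × (4)! = 2 × 24 = 48.

48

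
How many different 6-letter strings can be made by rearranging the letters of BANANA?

60

Letter multiplicities in BANANA: A×3, B×1, N×2.
Dividing 6! = 720 by 3!·2! = 12 for the repeated letters gives 60.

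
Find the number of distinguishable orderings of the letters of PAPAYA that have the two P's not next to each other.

Total arrangements of PAPAYA: 6!/(3!·2!) = 60.
Arrangements with the P's together: treat PP as one letter, giving (5)!/(3!) = 20.
Hence 60 − 20 = 40.

40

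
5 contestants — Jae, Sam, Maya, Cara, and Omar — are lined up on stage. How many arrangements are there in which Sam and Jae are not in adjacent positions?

72

There are 5! = 120 arrangements in all. If Sam and Jae are adjacent, merging them into one block gives 2·(4)! = 48 arrangements.
Complementary counting: 120 − 48 = 72.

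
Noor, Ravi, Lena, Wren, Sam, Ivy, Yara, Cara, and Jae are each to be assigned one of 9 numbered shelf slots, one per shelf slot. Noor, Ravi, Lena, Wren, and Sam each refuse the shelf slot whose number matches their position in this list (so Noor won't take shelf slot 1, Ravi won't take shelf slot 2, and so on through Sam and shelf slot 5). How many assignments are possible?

Let Aᵢ (for 1 ≤ i ≤ 5) be the placements that put person i in their forbidden shelf slot. Any j of these fix j positions, leaving (9−j)! ways to fill the rest, and there are C(5,j) ways to pick which j.
By inclusion–exclusion, the number of valid placements is Σ_{j=0}^{5} (−1)^j C(5,j)·(9−j)!.
Computing: 362880 − 201600 + 50400 − 7200 + 600 − 24 = 205056.

205056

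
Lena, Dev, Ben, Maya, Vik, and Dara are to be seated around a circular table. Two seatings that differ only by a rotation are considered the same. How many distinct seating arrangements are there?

Around a circle, 6 distinct people have 6!/6 = (5)! = 120 rotationally distinct seatings.

120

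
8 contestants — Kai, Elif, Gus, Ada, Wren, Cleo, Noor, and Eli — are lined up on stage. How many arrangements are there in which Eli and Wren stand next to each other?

Glue Eli and Wren into one block (2 internal orders), leaving 7 units to arrange in a row.
That gives 2 × 7! = 2 × 5040 = 10080.

10080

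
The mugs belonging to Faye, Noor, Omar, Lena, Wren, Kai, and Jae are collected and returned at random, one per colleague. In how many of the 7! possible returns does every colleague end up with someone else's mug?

1854

Count assignments avoiding every fixed point. For any j of the 7 colleagues fixed to their own mug, the other 7−j can be arranged in (7−j)! ways.
By inclusion–exclusion this is Σ_{j=0}^{7} (−1)^j C(7,j)·(7−j)!.
Computing: 5040 − 5040 + 2520 − 840 + 210 − 42 + 7 − 1 = 1854.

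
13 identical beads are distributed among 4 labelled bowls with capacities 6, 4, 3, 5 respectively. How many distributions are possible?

51

Without the upper bounds there are C(16,3) = 560 ways to split 13 among 4 bowls.
Subtract solutions that violate a single cap (substitute x_i' = x_i − (cap_i+1)): x_1 ≥ 7 gives C(9,3) = 84; x_2 ≥ 5 gives C(11,3) = 165; x_3 ≥ 4 gives C(12,3) = 220; x_4 ≥ 6 gives C(10,3) = 120. Together 589.
Add back pairs where two caps are both exceeded: 4 + 10 + 1 + 35 + 10 + 20 = 80.
By inclusion–exclusion the count is 560 − 589 + 80 = 51.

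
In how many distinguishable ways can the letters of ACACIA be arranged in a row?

The 6 letters of ACACIA have repeats: A appearing 3 times and C appearing twice.
Dividing 6! = 720 by 3!·2! = 12 for the repeated letters gives 60.

60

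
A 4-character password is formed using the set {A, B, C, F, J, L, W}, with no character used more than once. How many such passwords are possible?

With no repetition, fill the 4 characters in order: 7 choices, then 6, down to 4.
That product is 7 × 6 × 5 × 4 = 840.

840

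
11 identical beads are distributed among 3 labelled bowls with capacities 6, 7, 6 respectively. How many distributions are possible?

By stars and bars, unrestricted non-negative solutions to x_1+…+x_3 = 11 number C(11+2,2) = 78.
Subtract solutions that violate a single cap (substitute x_i' = x_i − (cap_i+1)): x_1 ≥ 7 gives C(6,2) = 15; x_2 ≥ 8 gives C(5,2) = 10; x_3 ≥ 7 gives C(6,2) = 15. Together 40.
No two caps can be exceeded simultaneously, so the pair terms are all 0.
By inclusion–exclusion the count is 78 − 40 + 0 = 38.

38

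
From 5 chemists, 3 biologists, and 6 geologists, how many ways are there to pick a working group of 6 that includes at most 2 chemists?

Split by how many chemists are chosen (0 through 2).
Sum: C(5,0)·C(9,6) + C(5,1)·C(9,5) + C(5,2)·C(9,4) = 84 + 630 + 1260 = 1974.

1974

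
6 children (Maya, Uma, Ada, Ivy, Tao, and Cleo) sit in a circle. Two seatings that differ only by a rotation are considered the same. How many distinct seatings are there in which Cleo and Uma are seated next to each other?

Treat {Cleo, Uma} as one unit (2 internal orders) and seat the resulting 5 units around the table: (4)! circular arrangements.
So 2 × (4)! = 2 × 24 = 48.

48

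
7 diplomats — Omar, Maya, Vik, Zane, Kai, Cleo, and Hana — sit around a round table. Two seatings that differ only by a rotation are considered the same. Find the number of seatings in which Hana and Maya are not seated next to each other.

480

Without the restriction there are (6)! = 720 seatings.
Those with Hana next to Maya: fuse the pair into one unit and seat 6 units around a circle — 2·(5)! = 240.
Subtracting, 720 − 240 = 480.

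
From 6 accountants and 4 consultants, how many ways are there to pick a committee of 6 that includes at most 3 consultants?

195

Split by how many consultants are chosen (0 through 3).
Sum: C(4,0)·C(6,6) + C(4,1)·C(6,5) + C(4,2)·C(6,4) + C(4,3)·C(6,3) = 1 + 24 + 90 + 80 = 195.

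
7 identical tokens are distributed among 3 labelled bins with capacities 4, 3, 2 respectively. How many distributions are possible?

By stars and bars, unrestricted non-negative solutions to x_1+…+x_3 = 7 number C(7+2,2) = 36.
Subtract solutions that violate a single cap (substitute x_i' = x_i − (cap_i+1)): x_1 ≥ 5 gives C(4,2) = 6; x_2 ≥ 4 gives C(5,2) = 10; x_3 ≥ 3 gives C(6,2) = 15. Together 31.
Add back pairs where two caps are both exceeded: 0 + 0 + 1 = 1.
By inclusion–exclusion the count is 36 − 31 + 1 = 6.

6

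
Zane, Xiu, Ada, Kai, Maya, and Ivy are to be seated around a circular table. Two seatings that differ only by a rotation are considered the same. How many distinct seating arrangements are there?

Seat Zane anywhere (absorbing the rotational symmetry), then permute the other 5: (5)! = 120.

120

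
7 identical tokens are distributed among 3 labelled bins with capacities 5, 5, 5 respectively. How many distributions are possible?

By stars and bars, unrestricted non-negative solutions to x_1+…+x_3 = 7 number C(7+2,2) = 36.
Subtract solutions that violate a single cap (substitute x_i' = x_i − (cap_i+1)): x_1 ≥ 6 gives C(3,2) = 3; x_2 ≥ 6 gives C(3,2) = 3; x_3 ≥ 6 gives C(3,2) = 3. Together 9.
No two caps can be exceeded simultaneously, so the pair terms are all 0.
By inclusion–exclusion the count is 36 − 9 + 0 = 27.

27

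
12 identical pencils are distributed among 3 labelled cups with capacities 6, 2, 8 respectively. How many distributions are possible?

12

By stars and bars, unrestricted non-negative solutions to x_1+…+x_3 = 12 number C(12+2,2) = 91.
Subtract solutions that violate a single cap (substitute x_i' = x_i − (cap_i+1)): x_1 ≥ 7 gives C(7,2) = 21; x_2 ≥ 3 gives C(11,2) = 55; x_3 ≥ 9 gives C(5,2) = 10. Together 86.
Add back pairs where two caps are both exceeded: 6 + 0 + 1 = 7.
By inclusion–exclusion the count is 91 − 86 + 7 = 12.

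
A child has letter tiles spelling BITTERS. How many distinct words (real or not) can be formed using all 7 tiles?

BITTERS has 7 letters with T appearing twice.
The number of distinct arrangements is 7!/(2!) = 5040/2 = 2520.

2520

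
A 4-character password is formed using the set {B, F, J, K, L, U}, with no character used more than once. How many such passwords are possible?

360

With no repetition, fill the 4 characters in order: 6 choices, then 5, down to 3.
6 × 5 × 4 × 3 = 360.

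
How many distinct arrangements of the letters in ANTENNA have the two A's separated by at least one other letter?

300

Total arrangements of ANTENNA: 7!/(3!·2!) = 420.
If the two A's are adjacent, glue them into one block, leaving 6 items to arrange: (6)!/(3!) = 120 ways.
Hence 420 − 120 = 300.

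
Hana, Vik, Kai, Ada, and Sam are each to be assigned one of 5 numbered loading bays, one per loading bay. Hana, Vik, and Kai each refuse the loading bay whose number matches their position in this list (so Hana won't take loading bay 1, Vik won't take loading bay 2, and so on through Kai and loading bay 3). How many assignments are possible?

64

Let Aᵢ (for i ∈ {1, 2, 3}) be the placements that put person i in their forbidden loading bay. Any j of these fix j positions, leaving (5−j)! ways to fill the rest, and there are C(3,j) ways to pick which j.
By inclusion–exclusion, the number of valid placements is Σ_{j=0}^{3} (−1)^j C(3,j)·(5−j)!.
Computing: 120 − 72 + 18 − 2 = 64.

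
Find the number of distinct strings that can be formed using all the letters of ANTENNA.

ANTENNA has 7 letters with A appearing twice and N appearing 3 times.
The number of distinct arrangements is 7!/(3!·2!) = 5040/12 = 420.

420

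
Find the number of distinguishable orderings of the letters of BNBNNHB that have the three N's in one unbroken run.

20

Treat the 3 copies of N as a single block. The multiset to arrange is then {NNN, B, B, B, H}, 5 items in all.
That gives (5)!/(3!) = 20 arrangements.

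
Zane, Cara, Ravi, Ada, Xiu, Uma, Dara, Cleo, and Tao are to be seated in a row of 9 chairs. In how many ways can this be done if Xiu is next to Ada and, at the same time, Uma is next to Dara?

20160

Treat {Xiu,Ada} as one block (2 orders) and {Uma,Dara} as another (2 orders).
That leaves 7 units to arrange: 2 × 2 × 7! = 4 × 5040 = 20160.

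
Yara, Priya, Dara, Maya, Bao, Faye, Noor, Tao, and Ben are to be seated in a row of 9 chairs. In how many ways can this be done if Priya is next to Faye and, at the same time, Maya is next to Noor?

Treat {Priya,Faye} as one block (2 orders) and {Maya,Noor} as another (2 orders).
That leaves 7 units to arrange: 2 × 2 × 7! = 4 × 5040 = 20160.

20160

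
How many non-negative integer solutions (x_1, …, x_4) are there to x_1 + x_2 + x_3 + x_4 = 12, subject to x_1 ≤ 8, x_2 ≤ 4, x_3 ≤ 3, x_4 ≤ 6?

119

Without the upper bounds there are C(15,3) = 455 ways to split 12 among 4 variables.
Subtract solutions that violate a single cap (substitute x_i' = x_i − (cap_i+1)): x_1 ≥ 9 gives C(6,3) = 20; x_2 ≥ 5 gives C(10,3) = 120; x_3 ≥ 4 gives C(11,3) = 165; x_4 ≥ 7 gives C(8,3) = 56. Together 361.
Add back pairs where two caps are both exceeded: 0 + 0 + 0 + 20 + 1 + 4 = 25.
By inclusion–exclusion the count is 455 − 361 + 25 = 119.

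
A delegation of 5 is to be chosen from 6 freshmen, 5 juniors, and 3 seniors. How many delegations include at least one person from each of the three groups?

1365

With no constraint there are C(14,5) = 2002 possible selections.
Subtract selections that omit an entire group: no freshmen → C(8,5) = 56; no juniors → C(9,5) = 126; no seniors → C(11,5) = 462.
Add back selections omitting two groups (i.e. drawn from a single group): C(6,5) + C(5,5) + C(3,5) = 7.
By inclusion–exclusion: 2002 − 644 + 7 = 1365.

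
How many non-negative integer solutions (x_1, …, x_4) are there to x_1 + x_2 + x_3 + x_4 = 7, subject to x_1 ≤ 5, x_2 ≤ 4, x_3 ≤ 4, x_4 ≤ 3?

76

Without the upper bounds there are C(10,3) = 120 ways to split 7 among 4 variables.
Subtract solutions that violate a single cap (substitute x_i' = x_i − (cap_i+1)): x_1 ≥ 6 gives C(4,3) = 4; x_2 ≥ 5 gives C(5,3) = 10; x_3 ≥ 5 gives C(5,3) = 10; x_4 ≥ 4 gives C(6,3) = 20. Together 44.
No two caps can be exceeded simultaneously, so the pair terms are all 0.
By inclusion–exclusion the count is 120 − 44 + 0 = 76.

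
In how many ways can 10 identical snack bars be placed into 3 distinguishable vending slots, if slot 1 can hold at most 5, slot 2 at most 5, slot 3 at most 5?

21

By stars and bars, unrestricted non-negative solutions to x_1+…+x_3 = 10 number C(10+2,2) = 66.
Subtract solutions that violate a single cap (substitute x_i' = x_i − (cap_i+1)): x_1 ≥ 6 gives C(6,2) = 15; x_2 ≥ 6 gives C(6,2) = 15; x_3 ≥ 6 gives C(6,2) = 15. Together 45.
No two caps can be exceeded simultaneously, so the pair terms are all 0.
By inclusion–exclusion the count is 66 − 45 + 0 = 21.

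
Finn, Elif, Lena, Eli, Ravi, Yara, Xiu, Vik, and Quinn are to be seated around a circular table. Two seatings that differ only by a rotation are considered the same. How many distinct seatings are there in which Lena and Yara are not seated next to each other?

Without the restriction there are (8)! = 40320 seatings.
Those with Lena next to Yara: fuse the pair into one unit and seat 8 units around a circle — 2·(7)! = 10080.
Subtracting, 40320 − 10080 = 30240.

30240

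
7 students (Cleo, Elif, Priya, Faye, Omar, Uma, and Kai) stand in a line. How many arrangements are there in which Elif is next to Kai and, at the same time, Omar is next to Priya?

480

Treat {Elif,Kai} as one block (2 orders) and {Omar,Priya} as another (2 orders).
That leaves 5 units to arrange: 2 × 2 × 5! = 4 × 120 = 480.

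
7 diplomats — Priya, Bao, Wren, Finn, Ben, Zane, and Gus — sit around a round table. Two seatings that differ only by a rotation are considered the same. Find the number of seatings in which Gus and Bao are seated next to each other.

240

Treat {Gus, Bao} as one unit (2 internal orders) and seat the resulting 6 units around the table: (5)! circular arrangements.
So 2 × (5)! = 2 × 120 = 240.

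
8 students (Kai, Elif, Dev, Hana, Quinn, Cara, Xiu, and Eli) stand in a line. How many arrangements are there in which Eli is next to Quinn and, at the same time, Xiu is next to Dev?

Treat {Eli,Quinn} as one block (2 orders) and {Xiu,Dev} as another (2 orders).
That leaves 6 units to arrange: 2 × 2 × 6! = 4 × 720 = 2880.

2880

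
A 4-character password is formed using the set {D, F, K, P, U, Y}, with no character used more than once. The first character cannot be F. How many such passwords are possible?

300

The first character has 6−1 = 5 choices (anything except F).
The remaining 3 characters are filled from the other 5 symbols without repetition: 5 × 4 × 3 = 60.
Total: 5 × 60 = 300.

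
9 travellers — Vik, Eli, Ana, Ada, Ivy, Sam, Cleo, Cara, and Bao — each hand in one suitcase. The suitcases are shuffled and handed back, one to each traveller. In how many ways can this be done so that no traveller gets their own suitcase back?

133496

This is the derangement count D_9: permutations of 9 items with no fixed point.
By inclusion–exclusion this is Σ_{j=0}^{9} (−1)^j C(9,j)·(9−j)!.
Computing: 362880 − 362880 + 181440 − 60480 + 15120 − 3024 + 504 − 72 + 9 − 1 = 133496.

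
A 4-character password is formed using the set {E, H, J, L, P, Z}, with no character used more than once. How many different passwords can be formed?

This is a permutation of 4 out of 6: P(6,4) = 6!/2!.
That product is 6 × 5 × 4 × 3 = 360.

360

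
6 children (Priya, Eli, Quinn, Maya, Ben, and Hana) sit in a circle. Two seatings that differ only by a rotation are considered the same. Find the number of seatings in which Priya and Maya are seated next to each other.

48

Glue Priya and Maya into a block (2 internal orders). Seating 5 units around a circle gives (4)! arrangements.
So 2 × (4)! = 2 × 24 = 48.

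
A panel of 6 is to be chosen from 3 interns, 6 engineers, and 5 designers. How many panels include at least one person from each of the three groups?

Total 6-person selections from all 14: C(14,6) = 3003.
Subtract selections that omit an entire group: no interns → C(11,6) = 462; no engineers → C(8,6) = 28; no designers → C(9,6) = 84.
Add back selections omitting two groups (i.e. drawn from a single group): C(3,6) + C(6,6) + C(5,6) = 1.
By inclusion–exclusion: 3003 − 574 + 1 = 2430.

2430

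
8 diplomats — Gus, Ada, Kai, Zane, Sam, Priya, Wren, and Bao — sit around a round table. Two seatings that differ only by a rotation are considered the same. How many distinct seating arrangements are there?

Around a circle, 8 distinct people have 8!/8 = (7)! = 5040 rotationally distinct seatings.

5040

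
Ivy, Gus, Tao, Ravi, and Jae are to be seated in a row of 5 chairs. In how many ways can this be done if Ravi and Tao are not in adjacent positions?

There are 5! = 120 arrangements in all. If Ravi and Tao are adjacent, merging them into one block gives 2·(4)! = 48 arrangements.
So 120 − 48 = 72 arrangements keep them apart.

72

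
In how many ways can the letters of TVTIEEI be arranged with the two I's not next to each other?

Total arrangements of TVTIEEI: 7!/(2!·2!·2!) = 630.
Arrangements with the I's together: treat II as one letter, giving (6)!/(2!·2!) = 180.
Hence 630 − 180 = 450.

450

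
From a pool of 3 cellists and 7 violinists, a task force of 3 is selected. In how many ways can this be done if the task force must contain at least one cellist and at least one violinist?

84

Total 3-person selections from all 10: C(10,3) = 120.
Subtract selections that omit an entire group: no cellists → C(7,3) = 35; no violinists → C(3,3) = 1.
Both groups omitted at once is impossible, so 120 − 36 = 84.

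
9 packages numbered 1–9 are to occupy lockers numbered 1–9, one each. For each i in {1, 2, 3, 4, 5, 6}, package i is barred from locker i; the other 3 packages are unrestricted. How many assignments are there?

Let Aᵢ (for 1 ≤ i ≤ 6) be the placements that put package i in its forbidden locker. Any j of these fix j positions, leaving (9−j)! ways to fill the rest, and there are C(6,j) ways to pick which j.
By inclusion–exclusion, the number of valid placements is Σ_{j=0}^{6} (−1)^j C(6,j)·(9−j)!.
Computing: 362880 − 241920 + 75600 − 14400 + 1800 − 144 + 6 = 183822.

183822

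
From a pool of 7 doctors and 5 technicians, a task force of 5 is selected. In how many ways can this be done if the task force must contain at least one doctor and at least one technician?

With no constraint there are C(12,5) = 792 possible selections.
Subtract selections that omit an entire group: no doctors → C(5,5) = 1; no technicians → C(7,5) = 21.
Both groups omitted at once is impossible, so 792 − 22 = 770.

770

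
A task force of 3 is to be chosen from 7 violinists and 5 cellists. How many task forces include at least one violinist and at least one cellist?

175

Unrestricted: C(12,3) = 220 ways to pick any 3 of the 12.
Selections missing a whole group: no violinists → C(5,3) = 10; no cellists → C(7,3) = 35.
Both groups omitted at once is impossible, so 220 − 45 = 175.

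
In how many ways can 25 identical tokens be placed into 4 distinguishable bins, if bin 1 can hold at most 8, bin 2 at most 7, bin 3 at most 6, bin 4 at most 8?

Without the upper bounds there are C(28,3) = 3276 ways to split 25 among 4 bins.
Subtract solutions that violate a single cap (substitute x_i' = x_i − (cap_i+1)): x_1 ≥ 9 gives C(19,3) = 969; x_2 ≥ 8 gives C(20,3) = 1140; x_3 ≥ 7 gives C(21,3) = 1330; x_4 ≥ 9 gives C(19,3) = 969. Together 4408.
Add back pairs where two caps are both exceeded: 165 + 220 + 120 + 286 + 165 + 220 = 1176.
Subtract triples: 4 + 0 + 1 + 4 = 9.
By inclusion–exclusion the count is 3276 − 4408 + 1176 − 9 = 35.

35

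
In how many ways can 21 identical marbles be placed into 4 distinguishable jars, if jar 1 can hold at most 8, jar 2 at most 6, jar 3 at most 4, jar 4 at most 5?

10

Ignoring the caps, the number of non-negative solutions to x_1+…+x_4 = 21 is C(24,3) = 2024.
Subtract solutions that violate a single cap (substitute x_i' = x_i − (cap_i+1)): x_1 ≥ 9 gives C(15,3) = 455; x_2 ≥ 7 gives C(17,3) = 680; x_3 ≥ 5 gives C(19,3) = 969; x_4 ≥ 6 gives C(18,3) = 816. Together 2920.
Add back pairs where two caps are both exceeded: 56 + 120 + 84 + 220 + 165 + 286 = 931.
Subtract triples: 1 + 0 + 4 + 20 = 25.
By inclusion–exclusion the count is 2024 − 2920 + 931 − 25 = 10.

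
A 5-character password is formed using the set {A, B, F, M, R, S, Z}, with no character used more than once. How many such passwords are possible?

With no repetition, fill the 5 characters in order: 7 choices, then 6, down to 3.
7 × 6 × 5 × 4 × 3 = 2520.

2520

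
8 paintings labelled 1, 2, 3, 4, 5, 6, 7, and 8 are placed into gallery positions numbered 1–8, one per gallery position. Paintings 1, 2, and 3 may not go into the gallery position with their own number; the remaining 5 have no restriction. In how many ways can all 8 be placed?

27240

Let Aᵢ (for i ∈ {1, 2, 3}) be the placements that put painting i in its forbidden gallery position. Any j of these fix j positions, leaving (8−j)! ways to fill the rest, and there are C(3,j) ways to pick which j.
By inclusion–exclusion, the number of valid placements is Σ_{j=0}^{3} (−1)^j C(3,j)·(8−j)!.
Computing: 40320 − 15120 + 2160 − 120 = 27240.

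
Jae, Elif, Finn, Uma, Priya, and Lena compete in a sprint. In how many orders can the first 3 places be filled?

120

There are 6 choices for 1st place, 5 for 2nd, and 4 for 3rd.
That gives 6 × 5 × 4 = 120.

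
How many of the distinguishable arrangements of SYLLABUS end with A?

With the last slot taken by A, it remains to arrange the other 7 letters (SYLLBUS).
Those 7 letters have L appearing twice and S appearing twice, giving (7)!/(2!·2!) = 1260.

1260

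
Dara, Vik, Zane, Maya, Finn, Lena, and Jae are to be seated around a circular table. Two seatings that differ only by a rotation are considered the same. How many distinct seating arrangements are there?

720

Around a circle, 7 distinct people have 7!/7 = (6)! = 720 rotationally distinct seatings.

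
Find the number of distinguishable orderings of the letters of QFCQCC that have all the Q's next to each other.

20

Treat the 2 copies of Q as a single block. The multiset to arrange is then {QQ, C, C, C, F}, 5 items in all.
That gives (5)!/(3!) = 20 arrangements.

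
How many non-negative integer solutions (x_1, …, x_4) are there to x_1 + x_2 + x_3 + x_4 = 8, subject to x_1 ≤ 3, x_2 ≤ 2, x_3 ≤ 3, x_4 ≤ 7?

47

Without the upper bounds there are C(11,3) = 165 ways to split 8 among 4 variables.
Subtract solutions that violate a single cap (substitute x_i' = x_i − (cap_i+1)): x_1 ≥ 4 gives C(7,3) = 35; x_2 ≥ 3 gives C(8,3) = 56; x_3 ≥ 4 gives C(7,3) = 35; x_4 ≥ 8 gives C(3,3) = 1. Together 127.
Add back pairs where two caps are both exceeded: 4 + 1 + 0 + 4 + 0 + 0 = 9.
By inclusion–exclusion the count is 165 − 127 + 9 = 47.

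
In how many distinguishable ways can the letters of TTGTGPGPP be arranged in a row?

1680

The 9 letters of TTGTGPGPP have repeats: G appearing 3 times, P appearing 3 times, and T appearing 3 times.
So there are 9! / (3!·3!·3!) = 1680 distinguishable arrangements.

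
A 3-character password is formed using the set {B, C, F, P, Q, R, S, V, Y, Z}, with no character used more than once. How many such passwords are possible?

720

This is a permutation of 3 out of 10: P(10,3) = 10!/7!.
10 × 9 × 8 = 720.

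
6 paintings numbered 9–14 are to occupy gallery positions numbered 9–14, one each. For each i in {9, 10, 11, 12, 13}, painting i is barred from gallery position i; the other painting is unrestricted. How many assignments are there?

309

Let Aᵢ (for 9 ≤ i ≤ 13) be the placements that put painting i in its forbidden gallery position. Any j of these fix j positions, leaving (6−j)! ways to fill the rest, and there are C(5,j) ways to pick which j.
By inclusion–exclusion, the number of valid placements is Σ_{j=0}^{5} (−1)^j C(5,j)·(6−j)!.
Computing: 720 − 600 + 240 − 60 + 10 − 1 = 309.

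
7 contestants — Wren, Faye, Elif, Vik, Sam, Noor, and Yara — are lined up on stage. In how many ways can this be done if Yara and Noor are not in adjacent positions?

Of the 7! = 5040 arrangements, those with Yara and Noor adjacent number 2 × 6! = 1440 (treat the pair as a block with 2 internal orders).
Complementary counting: 5040 − 1440 = 3600.

3600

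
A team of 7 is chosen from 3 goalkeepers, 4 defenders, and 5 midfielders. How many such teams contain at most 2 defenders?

456

Split by how many defenders are chosen (0 through 2).
Sum: C(4,0)·C(8,7) + C(4,1)·C(8,6) + C(4,2)·C(8,5) = 8 + 112 + 336 = 456.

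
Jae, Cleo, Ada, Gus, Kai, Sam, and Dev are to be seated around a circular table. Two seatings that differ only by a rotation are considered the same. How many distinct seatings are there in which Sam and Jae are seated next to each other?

240

Glue Sam and Jae into a block (2 internal orders). Seating 6 units around a circle gives (5)! arrangements.
So 2 × (5)! = 2 × 120 = 240.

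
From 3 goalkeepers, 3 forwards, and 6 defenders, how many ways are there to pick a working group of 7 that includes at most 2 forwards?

Split by how many forwards are chosen (0 through 2).
Sum: C(3,0)·C(9,7) + C(3,1)·C(9,6) + C(3,2)·C(9,5) = 36 + 252 + 378 = 666.

666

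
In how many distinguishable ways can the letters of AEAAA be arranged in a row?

The 5 letters of AEAAA have repeats: A appearing 4 times.
So there are 5! / (4!) = 5 distinguishable arrangements.

5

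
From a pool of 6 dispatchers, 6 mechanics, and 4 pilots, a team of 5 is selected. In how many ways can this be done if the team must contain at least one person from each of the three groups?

Unrestricted: C(16,5) = 4368 ways to pick any 5 of the 16.
Subtract selections that omit an entire group: no dispatchers → C(10,5) = 252; no mechanics → C(10,5) = 252; no pilots → C(12,5) = 792.
Add back selections omitting two groups (i.e. drawn from a single group): C(6,5) + C(6,5) + C(4,5) = 12.
By inclusion–exclusion: 4368 − 1296 + 12 = 3084.

3084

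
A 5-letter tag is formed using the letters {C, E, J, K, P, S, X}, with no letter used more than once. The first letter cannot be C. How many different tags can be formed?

2160

The first letter has 7−1 = 6 choices (anything except C).
The remaining 4 letters are filled from the other 6 symbols without repetition: 6 × 5 × 4 × 3 = 360.
Total: 6 × 360 = 2160.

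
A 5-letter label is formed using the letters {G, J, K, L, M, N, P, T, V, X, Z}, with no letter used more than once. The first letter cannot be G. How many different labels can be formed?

50400

The first letter has 11−1 = 10 choices (anything except G).
The remaining 4 letters are filled from the other 10 symbols without repetition: 10 × 9 × 8 × 7 = 5040.
Total: 10 × 5040 = 50400.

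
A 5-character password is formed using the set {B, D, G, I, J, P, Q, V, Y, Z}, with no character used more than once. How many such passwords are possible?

Choose and order 5 of the 10 symbols: the first character has 10 options, the next 9, and so on down to 6.
10 × 9 × 8 × 7 × 6 = 30240.

30240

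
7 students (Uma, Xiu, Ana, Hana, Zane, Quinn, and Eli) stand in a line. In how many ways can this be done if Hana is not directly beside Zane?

Of the 7! = 5040 arrangements, those with Hana and Zane adjacent number 2 × 6! = 1440 (treat the pair as a block with 2 internal orders).
Complementary counting: 5040 − 1440 = 3600.

3600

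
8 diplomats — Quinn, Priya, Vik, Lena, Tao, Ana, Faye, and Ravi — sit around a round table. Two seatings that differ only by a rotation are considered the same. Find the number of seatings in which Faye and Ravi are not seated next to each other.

3600

All circular seatings of 8 people number (7)! = 5040.
Seatings with Faye beside Ravi: treat them as a block with 2 internal orders, giving 2 × (6)! = 1440.
Subtracting, 5040 − 1440 = 3600.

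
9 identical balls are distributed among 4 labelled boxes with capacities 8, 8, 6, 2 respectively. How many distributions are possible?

Ignoring the caps, the number of non-negative solutions to x_1+…+x_4 = 9 is C(12,3) = 220.
Subtract solutions that violate a single cap (substitute x_i' = x_i − (cap_i+1)): x_1 ≥ 9 gives C(3,3) = 1; x_2 ≥ 9 gives C(3,3) = 1; x_3 ≥ 7 gives C(5,3) = 10; x_4 ≥ 3 gives C(9,3) = 84. Together 96.
No two caps can be exceeded simultaneously, so the pair terms are all 0.
By inclusion–exclusion the count is 220 − 96 + 0 = 124.

124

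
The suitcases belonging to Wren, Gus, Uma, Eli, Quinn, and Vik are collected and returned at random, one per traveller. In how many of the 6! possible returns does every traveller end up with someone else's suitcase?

This is the derangement count D_6: permutations of 6 items with no fixed point.
By inclusion–exclusion this is Σ_{j=0}^{6} (−1)^j C(6,j)·(6−j)!.
Computing: 720 − 720 + 360 − 120 + 30 − 6 + 1 = 265.

265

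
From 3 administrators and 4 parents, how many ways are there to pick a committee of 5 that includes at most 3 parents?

18

Split by how many parents are chosen (0 through 3).
Sum: C(4,0)·C(3,5) + C(4,1)·C(3,4) + C(4,2)·C(3,3) + C(4,3)·C(3,2) = 0 + 0 + 6 + 12 = 18.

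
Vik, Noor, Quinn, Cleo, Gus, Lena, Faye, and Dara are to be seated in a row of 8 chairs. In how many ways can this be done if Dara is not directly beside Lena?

30240

Of the 8! = 40320 arrangements, those with Dara and Lena adjacent number 2 × 7! = 10080 (treat the pair as a block with 2 internal orders).
Complementary counting: 40320 − 10080 = 30240.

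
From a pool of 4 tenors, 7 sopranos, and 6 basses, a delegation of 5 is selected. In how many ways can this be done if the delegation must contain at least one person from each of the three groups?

With no constraint there are C(17,5) = 6188 possible selections.
Subtract selections that omit an entire group: no tenors → C(13,5) = 1287; no sopranos → C(10,5) = 252; no basses → C(11,5) = 462.
Add back selections omitting two groups (i.e. drawn from a single group): C(4,5) + C(7,5) + C(6,5) = 27.
By inclusion–exclusion: 6188 − 2001 + 27 = 4214.

4214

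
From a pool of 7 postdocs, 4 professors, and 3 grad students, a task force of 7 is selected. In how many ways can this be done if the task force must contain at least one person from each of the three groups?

2982

Unrestricted: C(14,7) = 3432 ways to pick any 7 of the 14.
Subtract selections that omit an entire group: no postdocs → C(7,7) = 1; no professors → C(10,7) = 120; no grad students → C(11,7) = 330.
Add back selections omitting two groups (i.e. drawn from a single group): C(7,7) + C(4,7) + C(3,7) = 1.
By inclusion–exclusion: 3432 − 451 + 1 = 2982.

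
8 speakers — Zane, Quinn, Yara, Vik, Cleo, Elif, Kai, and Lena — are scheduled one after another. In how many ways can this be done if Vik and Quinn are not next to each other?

Of the 8! = 40320 arrangements, those with Vik and Quinn adjacent number 2 × 7! = 10080 (treat the pair as a block with 2 internal orders).
Complementary counting: 40320 − 10080 = 30240.

30240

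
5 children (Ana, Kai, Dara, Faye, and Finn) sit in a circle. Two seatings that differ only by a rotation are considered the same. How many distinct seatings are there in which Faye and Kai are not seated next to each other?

All circular seatings of 5 people number (4)! = 24.
Seatings with Faye beside Kai: treat them as a block with 2 internal orders, giving 2 × (3)! = 12.
Subtracting, 24 − 12 = 12.

12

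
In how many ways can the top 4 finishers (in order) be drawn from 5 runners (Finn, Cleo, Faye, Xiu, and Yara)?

120

This is an ordered selection of 4 from 5: P(5,4).
That gives 5 × 4 × 3 × 2 = 120.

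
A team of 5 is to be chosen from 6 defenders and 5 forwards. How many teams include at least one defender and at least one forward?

455

Unrestricted: C(11,5) = 462 ways to pick any 5 of the 11.
Subtract selections that omit an entire group: no defenders → C(5,5) = 1; no forwards → C(6,5) = 6.
Both groups omitted at once is impossible, so 462 − 7 = 455.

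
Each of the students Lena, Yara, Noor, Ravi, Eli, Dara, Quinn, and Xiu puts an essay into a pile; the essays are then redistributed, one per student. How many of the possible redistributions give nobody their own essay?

14833

Let Aᵢ be the assignments in which student i gets their own essay. We want the size of the complement of A₁∪…∪A_8.
By inclusion–exclusion this is Σ_{j=0}^{8} (−1)^j C(8,j)·(8−j)!.
Computing: 40320 − 40320 + 20160 − 6720 + 1680 − 336 + 56 − 8 + 1 = 14833.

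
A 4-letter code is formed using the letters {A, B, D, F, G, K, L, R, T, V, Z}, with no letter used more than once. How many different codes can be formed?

This is a permutation of 4 out of 11: P(11,4) = 11!/7!.
11 × 10 × 9 × 8 = 7920.

7920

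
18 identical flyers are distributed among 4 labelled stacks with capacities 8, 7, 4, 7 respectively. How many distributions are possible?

Ignoring the caps, the number of non-negative solutions to x_1+…+x_4 = 18 is C(21,3) = 1330.
Subtract solutions that violate a single cap (substitute x_i' = x_i − (cap_i+1)): x_1 ≥ 9 gives C(12,3) = 220; x_2 ≥ 8 gives C(13,3) = 286; x_3 ≥ 5 gives C(16,3) = 560; x_4 ≥ 8 gives C(13,3) = 286. Together 1352.
Add back pairs where two caps are both exceeded: 4 + 35 + 4 + 56 + 10 + 56 = 165.
By inclusion–exclusion the count is 1330 − 1352 + 165 = 143.

143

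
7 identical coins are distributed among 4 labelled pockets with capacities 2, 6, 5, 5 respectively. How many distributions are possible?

Ignoring the caps, the number of non-negative solutions to x_1+…+x_4 = 7 is C(10,3) = 120.
Subtract solutions that violate a single cap (substitute x_i' = x_i − (cap_i+1)): x_1 ≥ 3 gives C(7,3) = 35; x_2 ≥ 7 gives C(3,3) = 1; x_3 ≥ 6 gives C(4,3) = 4; x_4 ≥ 6 gives C(4,3) = 4. Together 44.
No two caps can be exceeded simultaneously, so the pair terms are all 0.
By inclusion–exclusion the count is 120 − 44 + 0 = 76.

76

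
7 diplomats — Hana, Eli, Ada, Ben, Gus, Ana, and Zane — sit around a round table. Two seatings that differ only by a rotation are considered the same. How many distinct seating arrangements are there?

720

Fix one person's seat to break rotational symmetry; the remaining 6 people can be arranged in (6)! = 720 ways.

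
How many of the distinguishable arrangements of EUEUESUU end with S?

35

With the last slot taken by S, it remains to arrange the other 7 letters (EUEUEUU).
Those 7 letters have E appearing 3 times and U appearing 4 times, giving (7)!/(4!·3!) = 35.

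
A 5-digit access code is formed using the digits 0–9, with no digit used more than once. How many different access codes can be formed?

With no repetition, fill the 5 digits in order: 10 choices, then 9, down to 6.
That product is 10 × 9 × 8 × 7 × 6 = 30240.

30240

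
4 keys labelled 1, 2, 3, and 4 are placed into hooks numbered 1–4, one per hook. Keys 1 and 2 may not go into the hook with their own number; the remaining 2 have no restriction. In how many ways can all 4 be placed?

Let Aᵢ (for i ∈ {1, 2}) be the placements that put key i in its forbidden hook. Any j of these fix j positions, leaving (4−j)! ways to fill the rest, and there are C(2,j) ways to pick which j.
By inclusion–exclusion, the number of valid placements is Σ_{j=0}^{2} (−1)^j C(2,j)·(4−j)!.
Computing: 24 − 12 + 2 = 14.

14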